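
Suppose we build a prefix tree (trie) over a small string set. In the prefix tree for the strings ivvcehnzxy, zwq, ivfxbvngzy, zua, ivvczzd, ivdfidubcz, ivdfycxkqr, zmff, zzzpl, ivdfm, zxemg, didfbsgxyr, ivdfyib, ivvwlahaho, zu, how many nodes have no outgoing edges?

A leaf is a node with no children — equivalently, the end of a word that is not a proper prefix of any other stored word.
Those words: "didfbsgxyr", "ivdfidubcz", "ivdfm", "ivdfycxkqr", "ivdfyib", "ivfxbvngzy", "ivvcehnzxy", "ivvczzd", "ivvwlahaho", "zmff", "zua", "zwq", "zxemg", "zzzpl"
Leaf count: 14

14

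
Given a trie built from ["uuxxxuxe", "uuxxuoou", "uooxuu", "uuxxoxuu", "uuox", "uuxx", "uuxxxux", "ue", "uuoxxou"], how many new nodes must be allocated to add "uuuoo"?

3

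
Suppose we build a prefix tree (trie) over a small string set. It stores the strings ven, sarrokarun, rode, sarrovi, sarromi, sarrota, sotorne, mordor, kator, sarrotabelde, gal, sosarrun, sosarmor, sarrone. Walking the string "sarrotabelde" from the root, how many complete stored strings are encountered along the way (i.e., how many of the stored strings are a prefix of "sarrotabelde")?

2

Walk "sarrotabelde" from the root; an end-of-word marker is hit whenever a stored word is a prefix of "sarrotabelde".
Prefixes of the query that are stored words: "sarrota", "sarrotabelde"
Count: 2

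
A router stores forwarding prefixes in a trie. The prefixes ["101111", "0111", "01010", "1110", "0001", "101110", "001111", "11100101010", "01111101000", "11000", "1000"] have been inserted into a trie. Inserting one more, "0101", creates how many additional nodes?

"0101" is already a full path in the trie; only an end-marker is added.
No new nodes are needed: 0.

0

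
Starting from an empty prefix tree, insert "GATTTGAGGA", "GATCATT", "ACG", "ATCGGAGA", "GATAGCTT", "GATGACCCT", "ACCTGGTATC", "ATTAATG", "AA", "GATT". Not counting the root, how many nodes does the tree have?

49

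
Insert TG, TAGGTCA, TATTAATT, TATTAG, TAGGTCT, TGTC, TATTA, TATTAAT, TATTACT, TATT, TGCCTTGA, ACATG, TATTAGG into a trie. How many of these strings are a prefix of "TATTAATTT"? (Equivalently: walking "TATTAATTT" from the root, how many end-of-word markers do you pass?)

Check each prefix of "TATTAATTT" against the stored set — each match is an end-marker on the path.
Prefixes of the query that are stored words: "TATT", "TATTA", "TATTAAT", "TATTAATT"
Count: 4

4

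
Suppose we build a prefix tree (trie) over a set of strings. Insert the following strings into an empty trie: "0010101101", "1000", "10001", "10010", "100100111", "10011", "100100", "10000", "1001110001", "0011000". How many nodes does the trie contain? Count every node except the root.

Trie structure (* marks end of a word):
(root)
├─ 0
│  └─ 0
│     └─ 1
│        ├─ 0
│        │  └─ 1
│        │     └─ 0
│        │        └─ 1
│        │           └─ 1
│        │              └─ 0
│        │                 └─ 1 *
│        └─ 1
│           └─ 0
│              └─ 0
│                 └─ 0 *
└─ 1
   └─ 0
      └─ 0
         ├─ 0 *
         │  ├─ 0 *
         │  └─ 1 *
         └─ 1
            ├─ 0 *
            │  └─ 0 *
            │     └─ 1
            │        └─ 1
            │           └─ 1 *
            └─ 1 *
               └─ 1
                  └─ 0
                     └─ 0
                        └─ 0
                           └─ 1 *
Counting every labelled node above: 32.

32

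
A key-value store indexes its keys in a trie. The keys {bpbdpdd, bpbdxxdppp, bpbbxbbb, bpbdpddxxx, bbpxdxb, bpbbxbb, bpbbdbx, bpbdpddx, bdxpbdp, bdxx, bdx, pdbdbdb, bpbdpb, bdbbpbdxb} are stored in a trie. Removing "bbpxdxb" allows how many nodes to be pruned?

6

Walk "bbpxdxb" from the leaf back toward the root, removing each node that no remaining word uses.
The suffix "bpxdxb" (6 nodes) is used only by "bbpxdxb"; the node for "b" still has the child "p", so pruning stops there.
Nodes removed: 6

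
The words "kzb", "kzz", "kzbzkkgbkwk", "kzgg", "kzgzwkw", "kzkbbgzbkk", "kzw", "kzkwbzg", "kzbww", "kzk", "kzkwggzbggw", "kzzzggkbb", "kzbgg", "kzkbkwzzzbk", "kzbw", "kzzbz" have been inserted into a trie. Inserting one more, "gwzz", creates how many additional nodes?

4

Nothing in the trie begins with "g"; the whole of "gwzz" is new.
4 − 0 = 4 new nodes.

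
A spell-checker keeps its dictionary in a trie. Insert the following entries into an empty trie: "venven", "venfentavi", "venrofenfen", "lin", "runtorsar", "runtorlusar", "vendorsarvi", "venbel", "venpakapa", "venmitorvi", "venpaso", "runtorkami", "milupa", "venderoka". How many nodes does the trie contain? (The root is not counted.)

Count nodes per top-level branch (shared prefixes stored once):
  'l'-branch (lin): 3 nodes
  'm'-branch (milupa): 6 nodes
  'r'-branch (runtorkami, runtorlusar, runtorsar): 18 nodes
  'v'-branch (venbel, venderoka, vendorsarvi, venfentavi, venmitorvi, venpakapa, venpaso, venrofenfen, venven): 52 nodes
Sum: 79

79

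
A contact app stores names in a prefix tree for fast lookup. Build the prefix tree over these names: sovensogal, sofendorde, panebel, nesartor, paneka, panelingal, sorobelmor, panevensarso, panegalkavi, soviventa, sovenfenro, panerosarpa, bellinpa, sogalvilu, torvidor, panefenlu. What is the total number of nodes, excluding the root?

110

Insert word by word; a character creates a node only if that edge doesn't already exist:
  "sovensogal" → 10 new (s, o, v, e, n, s, o, g, a, l)
  "sofendorde" → prefix "so" already present; 8 new (f, e, n, d, o, r, d, e)
  "panebel" → 7 new (p, a, n, e, b, e, l)
  "nesartor" → 8 new (n, e, s, a, r, t, o, r)
  "paneka" → prefix "pane" already present; 2 new (k, a)
  "panelingal" → prefix "pane" already present; 6 new (l, i, n, g, a, l)
  "sorobelmor" → prefix "so" already present; 8 new (r, o, b, e, l, m, o, r)
  "panevensarso" → prefix "pane" already present; 8 new (v, e, n, s, a, r, s, o)
  "panegalkavi" → prefix "pane" already present; 7 new (g, a, l, k, a, v, i)
  "soviventa" → prefix "sov" already present; 6 new (i, v, e, n, t, a)
  "sovenfenro" → prefix "soven" already present; 5 new (f, e, n, r, o)
  "panerosarpa" → prefix "pane" already present; 7 new (r, o, s, a, r, p, a)
  "bellinpa" → 8 new (b, e, l, l, i, n, p, a)
  "sogalvilu" → prefix "so" already present; 7 new (g, a, l, v, i, l, u)
  "torvidor" → 8 new (t, o, r, v, i, d, o, r)
  "panefenlu" → prefix "pane" already present; 5 new (f, e, n, l, u)
Total nodes = 10 + 8 + 7 + 8 + 2 + 6 + 8 + 8 + 7 + 6 + 5 + 7 + 8 + 7 + 8 + 5 = 110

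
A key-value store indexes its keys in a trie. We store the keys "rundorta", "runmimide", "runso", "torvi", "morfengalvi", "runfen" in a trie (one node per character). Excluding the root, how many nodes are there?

35

Count nodes per top-level branch (shared prefixes stored once):
  'm'-branch (morfengalvi): 11 nodes
  'r'-branch (rundorta, runfen, runmimide, runso): 19 nodes
  't'-branch (torvi): 5 nodes
Sum: 35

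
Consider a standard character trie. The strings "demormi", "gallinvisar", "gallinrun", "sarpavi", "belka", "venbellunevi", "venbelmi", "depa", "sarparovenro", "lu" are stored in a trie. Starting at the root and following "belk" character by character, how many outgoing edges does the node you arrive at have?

1

Follow the path "belk" to its node, then look at its outgoing edges.
Characters that immediately follow "belk" among the stored strings: {a}.
That node has 1 child edge.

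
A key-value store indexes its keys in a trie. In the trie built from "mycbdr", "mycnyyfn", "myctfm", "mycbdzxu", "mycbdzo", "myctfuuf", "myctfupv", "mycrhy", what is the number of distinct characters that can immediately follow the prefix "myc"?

4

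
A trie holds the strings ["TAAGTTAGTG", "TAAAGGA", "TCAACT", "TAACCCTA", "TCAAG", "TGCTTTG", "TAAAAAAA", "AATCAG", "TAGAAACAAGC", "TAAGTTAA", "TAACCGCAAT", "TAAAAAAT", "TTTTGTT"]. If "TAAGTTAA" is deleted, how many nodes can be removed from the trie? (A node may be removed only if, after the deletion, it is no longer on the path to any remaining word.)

1

A node on "TAAGTTAA"'s path can go only if nothing else ends at it or branches off below it.
The suffix "A" (1 node) is used only by "TAAGTTAA"; the node for "TAAGTTA" still has the child "G", so pruning stops there.
Nodes removed: 1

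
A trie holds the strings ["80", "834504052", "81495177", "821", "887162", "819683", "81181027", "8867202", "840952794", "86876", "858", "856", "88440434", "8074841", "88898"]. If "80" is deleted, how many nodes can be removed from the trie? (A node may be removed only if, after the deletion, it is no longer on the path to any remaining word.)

0

Walk "80" from the leaf back toward the root, removing each node that no remaining word uses.
Every node on "80" is still needed (e.g. by "8074841"), so nothing is freed.
Nodes removed: 0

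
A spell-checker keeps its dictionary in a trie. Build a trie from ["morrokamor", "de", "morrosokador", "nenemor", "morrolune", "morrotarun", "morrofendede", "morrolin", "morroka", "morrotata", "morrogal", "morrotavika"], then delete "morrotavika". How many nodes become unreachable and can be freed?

Walk "morrotavika" from the leaf back toward the root, removing each node that no remaining word uses.
The suffix "vika" (4 nodes) is used only by "morrotavika"; the node for "morrota" still has the child "r", so pruning stops there.
Nodes removed: 4

4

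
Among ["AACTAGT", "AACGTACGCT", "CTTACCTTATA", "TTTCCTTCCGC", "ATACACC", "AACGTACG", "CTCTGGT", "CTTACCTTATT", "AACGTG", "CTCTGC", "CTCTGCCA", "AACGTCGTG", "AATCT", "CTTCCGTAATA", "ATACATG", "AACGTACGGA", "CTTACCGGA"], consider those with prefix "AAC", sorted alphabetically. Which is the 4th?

DFS of the "AAC" subtree visits, in order: "AACGTACG", "AACGTACGCT", "AACGTACGGA", "AACGTCGTG", "AACGTG", "AACTAGT"
The 4th is AACGTCGTG.

AACGTCGTG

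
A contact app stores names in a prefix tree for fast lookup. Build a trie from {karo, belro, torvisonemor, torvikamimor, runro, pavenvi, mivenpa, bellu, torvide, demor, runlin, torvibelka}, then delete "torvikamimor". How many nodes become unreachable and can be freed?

Walk "torvikamimor" from the leaf back toward the root, removing each node that no remaining word uses.
The suffix "kamimor" (7 nodes) is used only by "torvikamimor"; the node for "torvi" still has the child "s", so pruning stops there.
Nodes removed: 7

7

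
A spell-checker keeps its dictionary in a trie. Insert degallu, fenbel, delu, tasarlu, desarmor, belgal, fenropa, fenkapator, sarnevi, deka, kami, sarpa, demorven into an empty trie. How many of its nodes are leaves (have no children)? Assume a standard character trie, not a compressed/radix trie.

A leaf is a node with no children — equivalently, the end of a word that is not a proper prefix of any other stored word.
Those words: "belgal", "degallu", "deka", "delu", "demorven", "desarmor", "fenbel", "fenkapator", "fenropa", "kami", "sarnevi", "sarpa", "tasarlu"
Leaf count: 13

13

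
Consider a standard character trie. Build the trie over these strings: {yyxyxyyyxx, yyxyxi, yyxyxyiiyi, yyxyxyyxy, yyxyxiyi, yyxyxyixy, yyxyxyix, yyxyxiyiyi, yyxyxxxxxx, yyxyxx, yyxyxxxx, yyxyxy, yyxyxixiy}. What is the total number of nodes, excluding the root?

31

Trie structure (* marks end of a word):
(root)
└─ y
   └─ y
      └─ x
         └─ y
            └─ x
               ├─ i *
               │  ├─ x
               │  │  └─ i
               │  │     └─ y *
               │  └─ y
               │     └─ i *
               │        └─ y
               │           └─ i *
               ├─ x *
               │  └─ x
               │     └─ x *
               │        └─ x
               │           └─ x *
               └─ y *
                  ├─ i
                  │  ├─ i
                  │  │  └─ y
                  │  │     └─ i *
                  │  └─ x *
                  │     └─ y *
                  └─ y
                     ├─ x
                     │  └─ y *
                     └─ y
                        └─ x
                           └─ x *
Counting every labelled node above: 31.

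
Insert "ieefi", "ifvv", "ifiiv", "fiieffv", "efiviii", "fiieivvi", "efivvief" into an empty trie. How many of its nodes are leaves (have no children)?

7

Leaves are exactly the stored words that no other stored word extends.
Those words: "efiviii", "efivvief", "fiieffv", "fiieivvi", "ieefi", "ifiiv", "ifvv"
Leaf count: 7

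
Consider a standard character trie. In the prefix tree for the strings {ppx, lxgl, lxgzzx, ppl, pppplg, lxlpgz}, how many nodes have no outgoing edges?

Leaves are exactly the stored words that no other stored word extends.
Those words: "lxgl", "lxgzzx", "lxlpgz", "ppl", "pppplg", "ppx"
Leaf count: 6

6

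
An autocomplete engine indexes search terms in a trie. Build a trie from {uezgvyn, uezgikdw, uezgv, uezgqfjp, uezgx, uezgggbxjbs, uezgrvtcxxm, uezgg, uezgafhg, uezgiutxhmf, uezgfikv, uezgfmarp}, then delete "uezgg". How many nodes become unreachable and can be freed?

0

Walk "uezgg" from the leaf back toward the root, removing each node that no remaining word uses.
Every node on "uezgg" is still needed (e.g. by "uezgggbxjbs"), so nothing is freed.
Nodes removed: 0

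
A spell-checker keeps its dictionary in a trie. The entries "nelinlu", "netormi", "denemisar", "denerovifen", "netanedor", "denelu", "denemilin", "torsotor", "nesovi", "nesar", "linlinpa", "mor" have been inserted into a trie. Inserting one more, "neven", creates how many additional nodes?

The longest prefix of "neven" already in the trie is "ne" (length 2).
New nodes needed: |"neven"| − 2 = 5 − 2 = 3.

3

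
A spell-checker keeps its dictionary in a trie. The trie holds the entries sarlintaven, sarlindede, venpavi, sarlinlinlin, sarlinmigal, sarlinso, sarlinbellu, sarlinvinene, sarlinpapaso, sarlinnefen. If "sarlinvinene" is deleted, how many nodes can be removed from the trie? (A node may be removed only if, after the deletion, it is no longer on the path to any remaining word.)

A node on "sarlinvinene"'s path can go only if nothing else ends at it or branches off below it.
The suffix "vinene" (6 nodes) is used only by "sarlinvinene"; the node for "sarlin" still has the child "t", so pruning stops there.
Nodes removed: 6

6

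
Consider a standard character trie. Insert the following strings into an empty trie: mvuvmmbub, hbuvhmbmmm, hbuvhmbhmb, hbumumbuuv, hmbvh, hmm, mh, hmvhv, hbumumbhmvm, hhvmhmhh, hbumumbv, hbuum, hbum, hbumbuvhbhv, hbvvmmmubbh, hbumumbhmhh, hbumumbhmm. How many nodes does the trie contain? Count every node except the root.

71

Trace insertions, counting only characters that open a new branch:
  "mvuvmmbub" → 9 new (m, v, u, v, m, m, b, u, b)
  "hbuvhmbmmm" → 10 new (h, b, u, v, h, m, b, m, m, m)
  "hbuvhmbhmb" → prefix "hbuvhmb" already present; 3 new (h, m, b)
  "hbumumbuuv" → prefix "hbu" already present; 7 new (m, u, m, b, u, u, v)
  "hmbvh" → prefix "h" already present; 4 new (m, b, v, h)
  "hmm" → prefix "hm" already present; 1 new (m)
  "mh" → prefix "m" already present; 1 new (h)
  "hmvhv" → prefix "hm" already present; 3 new (v, h, v)
  "hbumumbhmvm" → prefix "hbumumb" already present; 4 new (h, m, v, m)
  "hhvmhmhh" → prefix "h" already present; 7 new (h, v, m, h, m, h, h)
  "hbumumbv" → prefix "hbumumb" already present; 1 new (v)
  "hbuum" → prefix "hbu" already present; 2 new (u, m)
  "hbum" → prefix "hbum" already present; 0 new (none)
  "hbumbuvhbhv" → prefix "hbum" already present; 7 new (b, u, v, h, b, h, v)
  "hbvvmmmubbh" → prefix "hb" already present; 9 new (v, v, m, m, m, u, b, b, h)
  "hbumumbhmhh" → prefix "hbumumbhm" already present; 2 new (h, h)
  "hbumumbhmm" → prefix "hbumumbhm" already present; 1 new (m)
Total nodes = 9 + 10 + 3 + 7 + 4 + 1 + 1 + 3 + 4 + 7 + 1 + 2 + 0 + 7 + 9 + 2 + 1 = 71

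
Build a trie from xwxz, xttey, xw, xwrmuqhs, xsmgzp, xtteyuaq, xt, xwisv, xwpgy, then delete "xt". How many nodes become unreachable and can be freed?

Walk "xt" from the leaf back toward the root, removing each node that no remaining word uses.
Every node on "xt" is still needed (e.g. by "xttey"), so nothing is freed.
Nodes removed: 0

0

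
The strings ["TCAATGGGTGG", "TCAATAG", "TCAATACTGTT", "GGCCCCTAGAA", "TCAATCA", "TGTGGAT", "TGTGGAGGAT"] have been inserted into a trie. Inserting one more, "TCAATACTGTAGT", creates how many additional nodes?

Walking "TCAATACTGTAGT" from the root, the first 10 characters ("TCAATACTGT") follow existing edges; "A" is the first miss.
So 13 − 10 = 3 new nodes.

3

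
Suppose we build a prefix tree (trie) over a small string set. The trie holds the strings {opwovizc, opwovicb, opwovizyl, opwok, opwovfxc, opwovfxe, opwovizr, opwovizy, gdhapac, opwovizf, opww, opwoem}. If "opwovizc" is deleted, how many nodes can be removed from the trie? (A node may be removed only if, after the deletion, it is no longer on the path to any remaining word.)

1

After clearing the end-marker at "opwovizc", prune upward until reaching a node still needed by another word.
The suffix "c" (1 node) is used only by "opwovizc"; the node for "opwoviz" still has the child "y", so pruning stops there.
Nodes removed: 1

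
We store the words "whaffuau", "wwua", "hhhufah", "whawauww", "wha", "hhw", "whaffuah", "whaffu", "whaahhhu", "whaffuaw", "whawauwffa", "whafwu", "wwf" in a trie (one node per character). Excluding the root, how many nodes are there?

Count nodes per top-level branch (shared prefixes stored once):
  'h'-branch (hhhufah, hhw): 8 nodes
  'w'-branch (wha, whaahhhu, whaffu, whaffuah, whaffuau, whaffuaw, whafwu, whawauwffa, whawauww, wwf, wwua): 29 nodes
Sum: 37

37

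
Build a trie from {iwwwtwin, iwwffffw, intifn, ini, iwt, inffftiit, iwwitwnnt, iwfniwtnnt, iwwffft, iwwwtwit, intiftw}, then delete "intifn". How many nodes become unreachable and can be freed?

Walk "intifn" from the leaf back toward the root, removing each node that no remaining word uses.
The suffix "n" (1 node) is used only by "intifn"; the node for "intif" still has the child "t", so pruning stops there.
Nodes removed: 1

1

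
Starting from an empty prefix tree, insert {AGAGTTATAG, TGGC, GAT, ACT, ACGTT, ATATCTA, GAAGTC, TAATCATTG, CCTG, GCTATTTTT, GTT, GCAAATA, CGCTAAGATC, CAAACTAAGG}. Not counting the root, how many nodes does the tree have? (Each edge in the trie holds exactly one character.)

Count nodes per top-level branch (shared prefixes stored once):
  'A'-branch (ACGTT, ACT, AGAGTTATAG, ATATCTA): 21 nodes
  'C'-branch (CAAACTAAGG, CCTG, CGCTAAGATC): 22 nodes
  'G'-branch (GAAGTC, GAT, GCAAATA, GCTATTTTT, GTT): 22 nodes
  'T'-branch (TAATCATTG, TGGC): 12 nodes
Sum: 77

77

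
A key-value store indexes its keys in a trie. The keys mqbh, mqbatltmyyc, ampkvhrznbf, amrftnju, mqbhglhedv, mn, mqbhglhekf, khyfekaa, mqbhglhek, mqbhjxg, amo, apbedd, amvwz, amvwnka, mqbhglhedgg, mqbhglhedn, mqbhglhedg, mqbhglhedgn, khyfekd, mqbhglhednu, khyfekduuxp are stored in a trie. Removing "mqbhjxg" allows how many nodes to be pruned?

A node on "mqbhjxg"'s path can go only if nothing else ends at it or branches off below it.
The suffix "jxg" (3 nodes) is used only by "mqbhjxg"; the node for "mqbh" still has the child "g", so pruning stops there.
Nodes removed: 3

3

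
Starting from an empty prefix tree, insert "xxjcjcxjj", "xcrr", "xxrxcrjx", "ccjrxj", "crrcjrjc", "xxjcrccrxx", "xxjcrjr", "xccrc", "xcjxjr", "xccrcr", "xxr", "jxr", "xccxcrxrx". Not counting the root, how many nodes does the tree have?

Insert word by word; a character creates a node only if that edge doesn't already exist:
  "xxjcjcxjj" → 9 new (x, x, j, c, j, c, x, j, j)
  "xcrr" → prefix "x" already present; 3 new (c, r, r)
  "xxrxcrjx" → prefix "xx" already present; 6 new (r, x, c, r, j, x)
  "ccjrxj" → 6 new (c, c, j, r, x, j)
  "crrcjrjc" → prefix "c" already present; 7 new (r, r, c, j, r, j, c)
  "xxjcrccrxx" → prefix "xxjc" already present; 6 new (r, c, c, r, x, x)
  "xxjcrjr" → prefix "xxjcr" already present; 2 new (j, r)
  "xccrc" → prefix "xc" already present; 3 new (c, r, c)
  "xcjxjr" → prefix "xc" already present; 4 new (j, x, j, r)
  "xccrcr" → prefix "xccrc" already present; 1 new (r)
  "xxr" → prefix "xxr" already present; 0 new (none)
  "jxr" → 3 new (j, x, r)
  "xccxcrxrx" → prefix "xcc" already present; 6 new (x, c, r, x, r, x)
Total nodes = 9 + 3 + 6 + 6 + 7 + 6 + 2 + 3 + 4 + 1 + 0 + 3 + 6 = 56

56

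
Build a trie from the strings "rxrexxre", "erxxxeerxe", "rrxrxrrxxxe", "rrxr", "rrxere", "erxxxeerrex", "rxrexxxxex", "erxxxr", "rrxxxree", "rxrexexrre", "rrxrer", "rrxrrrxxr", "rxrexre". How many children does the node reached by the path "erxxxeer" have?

Follow the path "erxxxeer" to its node, then look at its outgoing edges.
Distinct next characters after "erxxxeer": r, x.
That node has 2 child edges.

2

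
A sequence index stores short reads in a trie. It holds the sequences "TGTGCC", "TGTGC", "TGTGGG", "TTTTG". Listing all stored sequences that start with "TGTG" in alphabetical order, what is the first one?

DFS of the "TGTG" subtree visits, in order: "TGTGC", "TGTGCC", "TGTGGG"
The 1st is TGTGC.

TGTGC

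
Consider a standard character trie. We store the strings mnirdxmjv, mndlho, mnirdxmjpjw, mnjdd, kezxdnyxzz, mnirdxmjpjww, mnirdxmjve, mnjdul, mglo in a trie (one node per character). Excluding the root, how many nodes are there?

36

Trie structure (* marks end of a word):
(root)
├─ k
│  └─ e
│     └─ z
│        └─ x
│           └─ d
│              └─ n
│                 └─ y
│                    └─ x
│                       └─ z
│                          └─ z *
└─ m
   ├─ g
   │  └─ l
   │     └─ o *
   └─ n
      ├─ d
      │  └─ l
      │     └─ h
      │        └─ o *
      ├─ i
      │  └─ r
      │     └─ d
      │        └─ x
      │           └─ m
      │              └─ j
      │                 ├─ p
      │                 │  └─ j
      │                 │     └─ w *
      │                 │        └─ w *
      │                 └─ v *
      │                    └─ e *
      └─ j
         └─ d
            ├─ d *
            └─ u
               └─ l *
Counting every labelled node above: 36.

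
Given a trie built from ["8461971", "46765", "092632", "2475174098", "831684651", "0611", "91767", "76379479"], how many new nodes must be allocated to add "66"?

No existing word starts with "6", so every character of "66" needs a new node.
2 − 0 = 2 new nodes.

2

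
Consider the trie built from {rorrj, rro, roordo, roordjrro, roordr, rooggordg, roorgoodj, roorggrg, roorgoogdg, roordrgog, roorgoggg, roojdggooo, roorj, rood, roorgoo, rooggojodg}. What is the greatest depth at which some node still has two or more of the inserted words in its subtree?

The deepest shared node is where two words last agree before diverging.
"roorgoo" and "roorgoodj" agree on "roorgoo" (7 characters) before diverging; nothing deeper is shared.
Longest shared-prefix length: 7

7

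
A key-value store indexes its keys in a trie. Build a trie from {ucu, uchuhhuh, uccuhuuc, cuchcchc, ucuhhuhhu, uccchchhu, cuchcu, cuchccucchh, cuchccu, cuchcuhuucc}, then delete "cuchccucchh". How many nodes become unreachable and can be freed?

4

Walk "cuchccucchh" from the leaf back toward the root, removing each node that no remaining word uses.
The suffix "cchh" (4 nodes) is used only by "cuchccucchh"; "cuchccu" is itself a stored word, so pruning stops there.
Nodes removed: 4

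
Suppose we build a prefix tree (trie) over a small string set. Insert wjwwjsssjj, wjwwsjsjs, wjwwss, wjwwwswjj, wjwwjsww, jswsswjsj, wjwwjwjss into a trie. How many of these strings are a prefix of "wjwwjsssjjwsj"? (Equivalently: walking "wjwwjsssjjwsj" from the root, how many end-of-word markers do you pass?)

1

Check each prefix of "wjwwjsssjjwsj" against the stored set — each match is an end-marker on the path.
Prefixes of the query that are stored words: "wjwwjsssjj"
Count: 1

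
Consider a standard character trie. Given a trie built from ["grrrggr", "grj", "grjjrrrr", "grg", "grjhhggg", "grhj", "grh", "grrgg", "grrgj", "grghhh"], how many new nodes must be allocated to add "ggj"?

2

"g" is already a path in the trie; the remaining "gj" must be added.
So 3 − 1 = 2 new nodes.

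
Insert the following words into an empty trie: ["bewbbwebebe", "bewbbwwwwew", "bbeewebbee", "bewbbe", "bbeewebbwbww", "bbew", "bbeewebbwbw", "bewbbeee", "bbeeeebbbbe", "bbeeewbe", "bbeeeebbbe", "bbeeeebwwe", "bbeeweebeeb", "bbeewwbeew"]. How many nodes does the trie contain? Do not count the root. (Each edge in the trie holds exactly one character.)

Insert word by word; a character creates a node only if that edge doesn't already exist:
  "bewbbwebebe" → 11 new (b, e, w, b, b, w, e, b, e, b, e)
  "bewbbwwwwew" → prefix "bewbbw" already present; 5 new (w, w, w, e, w)
  "bbeewebbee" → prefix "b" already present; 9 new (b, e, e, w, e, b, b, e, e)
  "bewbbe" → prefix "bewbb" already present; 1 new (e)
  "bbeewebbwbww" → prefix "bbeewebb" already present; 4 new (w, b, w, w)
  "bbew" → prefix "bbe" already present; 1 new (w)
  "bbeewebbwbw" → prefix "bbeewebbwbw" already present; 0 new (none)
  "bewbbeee" → prefix "bewbbe" already present; 2 new (e, e)
  "bbeeeebbbbe" → prefix "bbee" already present; 7 new (e, e, b, b, b, b, e)
  "bbeeewbe" → prefix "bbeee" already present; 3 new (w, b, e)
  "bbeeeebbbe" → prefix "bbeeeebbb" already present; 1 new (e)
  "bbeeeebwwe" → prefix "bbeeeeb" already present; 3 new (w, w, e)
  "bbeeweebeeb" → prefix "bbeewe" already present; 5 new (e, b, e, e, b)
  "bbeewwbeew" → prefix "bbeew" already present; 5 new (w, b, e, e, w)
Total nodes = 11 + 5 + 9 + 1 + 4 + 1 + 0 + 2 + 7 + 3 + 1 + 3 + 5 + 5 = 57

57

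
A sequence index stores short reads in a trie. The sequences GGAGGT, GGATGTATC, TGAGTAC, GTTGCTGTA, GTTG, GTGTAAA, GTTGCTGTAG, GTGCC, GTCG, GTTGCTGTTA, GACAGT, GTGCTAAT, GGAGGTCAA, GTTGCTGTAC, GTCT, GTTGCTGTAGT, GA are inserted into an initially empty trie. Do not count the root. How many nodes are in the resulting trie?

For each word, the new-node count is its length minus the longest prefix already in the trie:
  "GGAGGT" → 6 new (G, G, A, G, G, T)
  "GGATGTATC" → prefix "GGA" already present; 6 new (T, G, T, A, T, C)
  "TGAGTAC" → 7 new (T, G, A, G, T, A, C)
  "GTTGCTGTA" → prefix "G" already present; 8 new (T, T, G, C, T, G, T, A)
  "GTTG" → prefix "GTTG" already present; 0 new (none)
  "GTGTAAA" → prefix "GT" already present; 5 new (G, T, A, A, A)
  "GTTGCTGTAG" → prefix "GTTGCTGTA" already present; 1 new (G)
  "GTGCC" → prefix "GTG" already present; 2 new (C, C)
  "GTCG" → prefix "GT" already present; 2 new (C, G)
  "GTTGCTGTTA" → prefix "GTTGCTGT" already present; 2 new (T, A)
  "GACAGT" → prefix "G" already present; 5 new (A, C, A, G, T)
  "GTGCTAAT" → prefix "GTGC" already present; 4 new (T, A, A, T)
  "GGAGGTCAA" → prefix "GGAGGT" already present; 3 new (C, A, A)
  "GTTGCTGTAC" → prefix "GTTGCTGTA" already present; 1 new (C)
  "GTCT" → prefix "GTC" already present; 1 new (T)
  "GTTGCTGTAGT" → prefix "GTTGCTGTAG" already present; 1 new (T)
  "GA" → prefix "GA" already present; 0 new (none)
Total nodes = 6 + 6 + 7 + 8 + 0 + 5 + 1 + 2 + 2 + 2 + 5 + 4 + 3 + 1 + 1 + 1 + 0 = 54

54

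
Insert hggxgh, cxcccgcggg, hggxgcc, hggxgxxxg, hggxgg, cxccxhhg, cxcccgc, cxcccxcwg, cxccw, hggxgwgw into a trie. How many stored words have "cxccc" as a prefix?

Traverse to the node for "cxccc", then collect every word in that subtree.
Words under "cxccc": cxcccgc, cxcccgcggg, cxcccxcwg
Count: 3

3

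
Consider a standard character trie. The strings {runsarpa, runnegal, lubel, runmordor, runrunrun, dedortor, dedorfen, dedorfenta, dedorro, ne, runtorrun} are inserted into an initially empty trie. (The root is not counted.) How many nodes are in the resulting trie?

53

Insert word by word; a character creates a node only if that edge doesn't already exist:
  "runsarpa" → 8 new (r, u, n, s, a, r, p, a)
  "runnegal" → prefix "run" already present; 5 new (n, e, g, a, l)
  "lubel" → 5 new (l, u, b, e, l)
  "runmordor" → prefix "run" already present; 6 new (m, o, r, d, o, r)
  "runrunrun" → prefix "run" already present; 6 new (r, u, n, r, u, n)
  "dedortor" → 8 new (d, e, d, o, r, t, o, r)
  "dedorfen" → prefix "dedor" already present; 3 new (f, e, n)
  "dedorfenta" → prefix "dedorfen" already present; 2 new (t, a)
  "dedorro" → prefix "dedor" already present; 2 new (r, o)
  "ne" → 2 new (n, e)
  "runtorrun" → prefix "run" already present; 6 new (t, o, r, r, u, n)
Total nodes = 8 + 5 + 5 + 6 + 6 + 8 + 3 + 2 + 2 + 2 + 6 = 53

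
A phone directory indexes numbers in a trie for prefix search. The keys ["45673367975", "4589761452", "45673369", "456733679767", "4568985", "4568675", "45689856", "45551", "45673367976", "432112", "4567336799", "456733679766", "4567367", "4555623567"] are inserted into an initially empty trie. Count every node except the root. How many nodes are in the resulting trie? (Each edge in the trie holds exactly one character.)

48

For each word, the new-node count is its length minus the longest prefix already in the trie:
  "45673367975" → 11 new (4, 5, 6, 7, 3, 3, 6, 7, 9, 7, 5)
  "4589761452" → prefix "45" already present; 8 new (8, 9, 7, 6, 1, 4, 5, 2)
  "45673369" → prefix "4567336" already present; 1 new (9)
  "456733679767" → prefix "4567336797" already present; 2 new (6, 7)
  "4568985" → prefix "456" already present; 4 new (8, 9, 8, 5)
  "4568675" → prefix "4568" already present; 3 new (6, 7, 5)
  "45689856" → prefix "4568985" already present; 1 new (6)
  "45551" → prefix "45" already present; 3 new (5, 5, 1)
  "45673367976" → prefix "45673367976" already present; 0 new (none)
  "432112" → prefix "4" already present; 5 new (3, 2, 1, 1, 2)
  "4567336799" → prefix "456733679" already present; 1 new (9)
  "456733679766" → prefix "45673367976" already present; 1 new (6)
  "4567367" → prefix "45673" already present; 2 new (6, 7)
  "4555623567" → prefix "4555" already present; 6 new (6, 2, 3, 5, 6, 7)
Total nodes = 11 + 8 + 1 + 2 + 4 + 3 + 1 + 3 + 0 + 5 + 1 + 1 + 2 + 6 = 48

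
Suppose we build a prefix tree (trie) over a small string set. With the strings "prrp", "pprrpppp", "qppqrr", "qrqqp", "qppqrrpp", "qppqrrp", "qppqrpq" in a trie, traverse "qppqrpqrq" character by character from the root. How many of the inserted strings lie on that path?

1

Walk "qppqrpqrq" from the root; an end-of-word marker is hit whenever a stored word is a prefix of "qppqrpqrq".
Prefixes of the query that are stored words: "qppqrpq"
Count: 1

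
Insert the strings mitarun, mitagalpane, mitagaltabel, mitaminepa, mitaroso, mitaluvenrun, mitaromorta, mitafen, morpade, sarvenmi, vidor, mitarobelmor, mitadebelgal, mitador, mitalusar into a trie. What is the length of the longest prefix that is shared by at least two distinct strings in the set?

The deepest shared node is where two words last agree before diverging.
e.g. "mitagalpane" and "mitagaltabel" share the prefix "mitagal" of length 7; no pair shares a longer one.
Longest shared-prefix length: 7

7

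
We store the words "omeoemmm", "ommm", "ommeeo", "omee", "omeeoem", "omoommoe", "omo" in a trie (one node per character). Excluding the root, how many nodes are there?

Trie structure (* marks end of a word):
(root)
└─ o
   └─ m
      ├─ e
      │  ├─ e *
      │  │  └─ o
      │  │     └─ e
      │  │        └─ m *
      │  └─ o
      │     └─ e
      │        └─ m
      │           └─ m
      │              └─ m *
      ├─ m
      │  ├─ e
      │  │  └─ e
      │  │     └─ o *
      │  └─ m *
      └─ o *
         └─ o
            └─ m
               └─ m
                  └─ o
                     └─ e *
Counting every labelled node above: 23.

23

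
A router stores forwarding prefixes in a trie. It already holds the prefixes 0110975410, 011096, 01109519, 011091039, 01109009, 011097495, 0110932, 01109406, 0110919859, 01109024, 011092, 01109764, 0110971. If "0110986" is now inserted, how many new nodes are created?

2

"01109" is already a path in the trie; the remaining "86" must be added.
Each of the 2 remaining characters creates one node.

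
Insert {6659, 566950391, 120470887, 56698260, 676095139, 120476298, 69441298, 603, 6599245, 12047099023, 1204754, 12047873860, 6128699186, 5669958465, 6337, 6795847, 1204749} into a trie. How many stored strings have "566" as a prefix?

Walk to "566"; the words in its subtree are exactly those with that prefix.
Matches: "566950391", "56698260", "5669958465"
Count: 3

3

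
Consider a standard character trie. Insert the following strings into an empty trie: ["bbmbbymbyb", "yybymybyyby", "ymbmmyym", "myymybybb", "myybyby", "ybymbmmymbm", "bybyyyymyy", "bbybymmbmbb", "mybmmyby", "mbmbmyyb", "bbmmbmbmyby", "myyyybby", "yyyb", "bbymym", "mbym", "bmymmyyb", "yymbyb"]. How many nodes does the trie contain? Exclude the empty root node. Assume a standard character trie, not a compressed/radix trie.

For each word, the new-node count is its length minus the longest prefix already in the trie:
  "bbmbbymbyb" → 10 new (b, b, m, b, b, y, m, b, y, b)
  "yybymybyyby" → 11 new (y, y, b, y, m, y, b, y, y, b, y)
  "ymbmmyym" → prefix "y" already present; 7 new (m, b, m, m, y, y, m)
  "myymybybb" → 9 new (m, y, y, m, y, b, y, b, b)
  "myybyby" → prefix "myy" already present; 4 new (b, y, b, y)
  "ybymbmmymbm" → prefix "y" already present; 10 new (b, y, m, b, m, m, y, m, b, m)
  "bybyyyymyy" → prefix "b" already present; 9 new (y, b, y, y, y, y, m, y, y)
  "bbybymmbmbb" → prefix "bb" already present; 9 new (y, b, y, m, m, b, m, b, b)
  "mybmmyby" → prefix "my" already present; 6 new (b, m, m, y, b, y)
  "mbmbmyyb" → prefix "m" already present; 7 new (b, m, b, m, y, y, b)
  "bbmmbmbmyby" → prefix "bbm" already present; 8 new (m, b, m, b, m, y, b, y)
  "myyyybby" → prefix "myy" already present; 5 new (y, y, b, b, y)
  "yyyb" → prefix "yy" already present; 2 new (y, b)
  "bbymym" → prefix "bby" already present; 3 new (m, y, m)
  "mbym" → prefix "mb" already present; 2 new (y, m)
  "bmymmyyb" → prefix "b" already present; 7 new (m, y, m, m, y, y, b)
  "yymbyb" → prefix "yy" already present; 4 new (m, b, y, b)
Total nodes = 10 + 11 + 7 + 9 + 4 + 10 + 9 + 9 + 6 + 7 + 8 + 5 + 2 + 3 + 2 + 7 + 4 = 113

113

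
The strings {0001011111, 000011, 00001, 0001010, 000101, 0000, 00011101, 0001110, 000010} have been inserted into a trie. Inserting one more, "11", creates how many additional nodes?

2

"11" shares no prefix with any stored word, so all 2 characters open new nodes.
2 − 0 = 2 new nodes.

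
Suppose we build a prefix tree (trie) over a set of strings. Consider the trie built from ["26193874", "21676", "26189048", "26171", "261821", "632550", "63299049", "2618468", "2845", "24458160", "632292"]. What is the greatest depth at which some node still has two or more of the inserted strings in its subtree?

4

Equivalently: take the maximum, over all pairs, of their longest common prefix length.
e.g. "261821" and "2618468" share the prefix "2618" of length 4; no pair shares a longer one.
Longest shared-prefix length: 4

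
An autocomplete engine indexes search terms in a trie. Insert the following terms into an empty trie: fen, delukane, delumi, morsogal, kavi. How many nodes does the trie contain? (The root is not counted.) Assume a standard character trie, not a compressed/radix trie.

25

Count nodes per top-level branch (shared prefixes stored once):
  'd'-branch (delukane, delumi): 10 nodes
  'f'-branch (fen): 3 nodes
  'k'-branch (kavi): 4 nodes
  'm'-branch (morsogal): 8 nodes
Sum: 25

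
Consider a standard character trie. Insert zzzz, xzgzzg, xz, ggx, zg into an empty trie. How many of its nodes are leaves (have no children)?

4

A leaf is a node with no children — equivalently, the end of a word that is not a proper prefix of any other stored word.
Those words: "ggx", "xzgzzg", "zg", "zzzz"
Leaf count: 4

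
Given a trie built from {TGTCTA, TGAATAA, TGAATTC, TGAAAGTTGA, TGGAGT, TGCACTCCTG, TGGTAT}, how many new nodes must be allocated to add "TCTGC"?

4

Walking "TCTGC" from the root, the first 1 characters ("T") follow existing edges; "C" is the first miss.
Each of the 4 remaining characters creates one node.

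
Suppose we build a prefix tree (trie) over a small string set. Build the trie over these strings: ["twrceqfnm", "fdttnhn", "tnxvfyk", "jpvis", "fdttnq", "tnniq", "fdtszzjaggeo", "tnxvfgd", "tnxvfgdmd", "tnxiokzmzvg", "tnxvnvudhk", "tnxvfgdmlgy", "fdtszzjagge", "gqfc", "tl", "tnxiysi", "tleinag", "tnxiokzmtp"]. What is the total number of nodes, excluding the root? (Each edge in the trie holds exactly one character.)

76

Trace insertions, counting only characters that open a new branch:
  "twrceqfnm" → 9 new (t, w, r, c, e, q, f, n, m)
  "fdttnhn" → 7 new (f, d, t, t, n, h, n)
  "tnxvfyk" → prefix "t" already present; 6 new (n, x, v, f, y, k)
  "jpvis" → 5 new (j, p, v, i, s)
  "fdttnq" → prefix "fdttn" already present; 1 new (q)
  "tnniq" → prefix "tn" already present; 3 new (n, i, q)
  "fdtszzjaggeo" → prefix "fdt" already present; 9 new (s, z, z, j, a, g, g, e, o)
  "tnxvfgd" → prefix "tnxvf" already present; 2 new (g, d)
  "tnxvfgdmd" → prefix "tnxvfgd" already present; 2 new (m, d)
  "tnxiokzmzvg" → prefix "tnx" already present; 8 new (i, o, k, z, m, z, v, g)
  "tnxvnvudhk" → prefix "tnxv" already present; 6 new (n, v, u, d, h, k)
  "tnxvfgdmlgy" → prefix "tnxvfgdm" already present; 3 new (l, g, y)
  "fdtszzjagge" → prefix "fdtszzjagge" already present; 0 new (none)
  "gqfc" → 4 new (g, q, f, c)
  "tl" → prefix "t" already present; 1 new (l)
  "tnxiysi" → prefix "tnxi" already present; 3 new (y, s, i)
  "tleinag" → prefix "tl" already present; 5 new (e, i, n, a, g)
  "tnxiokzmtp" → prefix "tnxiokzm" already present; 2 new (t, p)
Total nodes = 9 + 7 + 6 + 5 + 1 + 3 + 9 + 2 + 2 + 8 + 6 + 3 + 0 + 4 + 1 + 3 + 5 + 2 = 76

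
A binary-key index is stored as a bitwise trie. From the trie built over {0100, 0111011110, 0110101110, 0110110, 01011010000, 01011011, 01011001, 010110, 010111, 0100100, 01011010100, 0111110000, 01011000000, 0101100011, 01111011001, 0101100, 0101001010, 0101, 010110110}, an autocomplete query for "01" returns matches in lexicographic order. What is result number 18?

DFS of the "01" subtree visits, in order: "0100", "0100100", "0101", "0101001010", "010110", "0101100", "01011000000", "0101100011", "01011001", "01011010000", "01011010100", "01011011", "010110110", "010111", "0110101110", "0110110", "0111011110", "01111011001", "0111110000"
The 18th is 01111011001.

01111011001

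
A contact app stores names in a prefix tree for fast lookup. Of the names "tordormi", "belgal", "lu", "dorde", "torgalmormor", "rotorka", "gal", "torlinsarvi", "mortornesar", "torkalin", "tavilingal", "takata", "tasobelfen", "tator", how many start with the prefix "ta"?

4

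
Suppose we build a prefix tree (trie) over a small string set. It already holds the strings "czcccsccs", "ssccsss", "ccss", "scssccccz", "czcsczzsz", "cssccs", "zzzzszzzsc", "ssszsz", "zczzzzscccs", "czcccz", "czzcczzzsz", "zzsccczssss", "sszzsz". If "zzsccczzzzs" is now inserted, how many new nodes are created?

"zzscccz" is already a path in the trie; the remaining "zzzs" must be added.
New nodes needed: |"zzsccczzzzs"| − 7 = 11 − 7 = 4.

4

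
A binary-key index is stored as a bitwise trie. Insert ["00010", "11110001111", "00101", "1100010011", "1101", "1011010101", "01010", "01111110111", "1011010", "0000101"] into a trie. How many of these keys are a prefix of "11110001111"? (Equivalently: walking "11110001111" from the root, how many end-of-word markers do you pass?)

Check each prefix of "11110001111" against the stored set — each match is an end-marker on the path.
Prefixes of the query that are stored words: "11110001111"
Count: 1

1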